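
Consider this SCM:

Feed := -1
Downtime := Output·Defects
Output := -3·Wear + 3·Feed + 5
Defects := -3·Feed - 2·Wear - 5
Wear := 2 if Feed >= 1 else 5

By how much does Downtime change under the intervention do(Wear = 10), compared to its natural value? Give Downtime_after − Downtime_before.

460

do(Wear=10) replaces the equation Wear := 2 if Feed >= 1 else 5 with the constant Wear = 10.
Defects = -3·Feed - 2·Wear - 5  [with Feed=-1, Wear=10]  = -22
Output = -3·Wear + 3·Feed + 5  [with Wear=10, Feed=-1]  = -28
Downtime = Output·Defects  [with Output=-28, Defects=-22]  = 616
Without intervention: Wear = 2 if Feed >= 1 else 5  [with Feed=-1]  = 5; Defects = -3·Feed - 2·Wear - 5  [with Feed=-1, Wear=5]  = -12; Output = -3·Wear + 3·Feed + 5  [with Wear=5, Feed=-1]  = -13; Downtime = Output·Defects  [with Output=-13, Defects=-12]  = 156.
Change = 616 − 156 = 460.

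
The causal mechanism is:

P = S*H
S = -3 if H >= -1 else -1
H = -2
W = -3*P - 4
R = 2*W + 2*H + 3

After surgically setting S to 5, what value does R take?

do(S=5) replaces the equation S = -3 if H >= -1 else -1 with the constant S = 5.
P = S*H  [with S=5, H=-2]  = -10
W = -3*P - 4  [with P=-10]  = 26
R = 2*W + 2*H + 3  [with W=26, H=-2]  = 51

51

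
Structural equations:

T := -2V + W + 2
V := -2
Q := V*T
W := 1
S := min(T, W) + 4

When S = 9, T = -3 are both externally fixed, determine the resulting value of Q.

6

Under do(S = 9, T = -3), each intervened variable's structural equation is replaced by its fixed value.
Q = V*T  [with V=-2, T=-3]  = 6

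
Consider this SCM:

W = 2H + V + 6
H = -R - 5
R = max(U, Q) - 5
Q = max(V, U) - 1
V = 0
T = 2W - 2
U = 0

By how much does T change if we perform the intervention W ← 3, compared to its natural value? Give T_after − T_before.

-6

Intervening sets W = 3 and removes its equation (W = 2H + V + 6).
T = 2W - 2  [with W=3]  = 4
Without intervention: Q = max(V, U) - 1  [with V=0, U=0]  = -1; R = max(U, Q) - 5  [with U=0, Q=-1]  = -5; H = -R - 5  [with R=-5]  = 0; W = 2H + V + 6  [with H=0, V=0]  = 6; T = 2W - 2  [with W=6]  = 10.
Change = 4 − 10 = -6.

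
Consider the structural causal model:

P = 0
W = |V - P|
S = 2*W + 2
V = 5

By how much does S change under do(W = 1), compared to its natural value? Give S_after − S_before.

The intervention breaks the incoming arrows to W: W = |V - P| no longer applies, and W = 1.
S = 2*W + 2  [with W=1]  = 4
Without intervention: W = |V - P|  [with V=5, P=0]  = 5; S = 2*W + 2  [with W=5]  = 12.
Change = 4 − 12 = -8.

-8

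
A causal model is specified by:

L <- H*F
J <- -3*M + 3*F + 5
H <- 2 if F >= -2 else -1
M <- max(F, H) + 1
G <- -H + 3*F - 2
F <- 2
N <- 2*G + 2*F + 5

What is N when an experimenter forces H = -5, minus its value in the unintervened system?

do(H=-5) replaces the equation H <- 2 if F >= -2 else -1 with the constant H = -5.
G = -H + 3*F - 2  [with H=-5, F=2]  = 9
N = 2*G + 2*F + 5  [with G=9, F=2]  = 27
Without intervention: H = 2 if F >= -2 else -1  [with F=2]  = 2; G = -H + 3*F - 2  [with H=2, F=2]  = 2; N = 2*G + 2*F + 5  [with G=2, F=2]  = 13.
Change = 27 − 13 = 14.

14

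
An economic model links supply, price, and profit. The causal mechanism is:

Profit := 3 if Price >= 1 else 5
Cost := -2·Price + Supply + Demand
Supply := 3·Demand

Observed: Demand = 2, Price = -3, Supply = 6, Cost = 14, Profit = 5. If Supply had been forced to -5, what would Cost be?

3

The intervention breaks the incoming arrows to Supply: Supply := 3·Demand no longer applies, and Supply = -5.
Cost = -2·Price + Supply + Demand  [with Price=-3, Supply=-5, Demand=2]  = 3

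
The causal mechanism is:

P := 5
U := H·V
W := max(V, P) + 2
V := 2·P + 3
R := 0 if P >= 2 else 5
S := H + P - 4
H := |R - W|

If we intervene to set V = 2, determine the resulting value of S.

Under do(V=2), the mechanism V := 2·P + 3 is discarded; V is fixed at 2.
R = 0 if P >= 2 else 5  [with P=5]  = 0
W = max(V, P) + 2  [with V=2, P=5]  = 7
H = |R - W|  [with R=0, W=7]  = 7
S = H + P - 4  [with H=7, P=5]  = 8

8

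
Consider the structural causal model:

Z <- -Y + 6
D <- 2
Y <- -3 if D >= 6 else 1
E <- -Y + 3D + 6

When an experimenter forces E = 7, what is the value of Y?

1

Under do(E=7), the mechanism E <- -Y + 3D + 6 is discarded; E is fixed at 7.
Since Y is not a descendant of the intervened variable, it is unaffected.
Y = -3 if D >= 6 else 1  [with D=2]  = 1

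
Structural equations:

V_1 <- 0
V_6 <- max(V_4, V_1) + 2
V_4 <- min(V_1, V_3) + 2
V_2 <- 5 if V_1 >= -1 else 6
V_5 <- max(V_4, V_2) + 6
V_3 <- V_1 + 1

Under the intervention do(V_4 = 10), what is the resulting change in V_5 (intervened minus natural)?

Intervening sets V_4 = 10 and removes its equation (V_4 <- min(V_1, V_3) + 2).
V_2 = 5 if V_1 >= -1 else 6  [with V_1=0]  = 5
V_5 = max(V_4, V_2) + 6  [with V_4=10, V_2=5]  = 16
Without intervention: V_2 = 5 if V_1 >= -1 else 6  [with V_1=0]  = 5; V_3 = V_1 + 1  [with V_1=0]  = 1; V_4 = min(V_1, V_3) + 2  [with V_1=0, V_3=1]  = 2; V_5 = max(V_4, V_2) + 6  [with V_4=2, V_2=5]  = 11.
Change = 16 − 11 = 5.

5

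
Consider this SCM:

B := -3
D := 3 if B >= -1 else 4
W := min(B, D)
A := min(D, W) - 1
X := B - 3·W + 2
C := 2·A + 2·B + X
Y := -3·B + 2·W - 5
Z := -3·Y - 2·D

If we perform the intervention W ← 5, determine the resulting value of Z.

-50

The intervention breaks the incoming arrows to W: W := min(B, D) no longer applies, and W = 5.
D = 3 if B >= -1 else 4  [with B=-3]  = 4
Y = -3·B + 2·W - 5  [with B=-3, W=5]  = 14
Z = -3·Y - 2·D  [with Y=14, D=4]  = -50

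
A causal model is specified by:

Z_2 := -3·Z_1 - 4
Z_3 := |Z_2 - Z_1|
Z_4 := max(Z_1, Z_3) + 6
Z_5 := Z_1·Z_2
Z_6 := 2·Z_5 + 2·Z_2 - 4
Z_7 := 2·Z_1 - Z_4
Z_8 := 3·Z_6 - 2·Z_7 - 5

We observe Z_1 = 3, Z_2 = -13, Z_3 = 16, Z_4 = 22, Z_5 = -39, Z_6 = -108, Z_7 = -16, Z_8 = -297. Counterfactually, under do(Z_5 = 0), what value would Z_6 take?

The intervention breaks the incoming arrows to Z_5: Z_5 := Z_1·Z_2 no longer applies, and Z_5 = 0.
Z_2 = -3·Z_1 - 4  [with Z_1=3]  = -13
Z_6 = 2·Z_5 + 2·Z_2 - 4  [with Z_5=0, Z_2=-13]  = -30

-30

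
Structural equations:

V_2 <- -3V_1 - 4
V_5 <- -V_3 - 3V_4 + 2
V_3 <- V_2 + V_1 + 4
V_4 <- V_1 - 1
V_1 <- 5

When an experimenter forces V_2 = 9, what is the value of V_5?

do(V_2=9) replaces the equation V_2 <- -3V_1 - 4 with the constant V_2 = 9.
V_3 = V_2 + V_1 + 4  [with V_2=9, V_1=5]  = 18
V_4 = V_1 - 1  [with V_1=5]  = 4
V_5 = -V_3 - 3V_4 + 2  [with V_3=18, V_4=4]  = -28

-28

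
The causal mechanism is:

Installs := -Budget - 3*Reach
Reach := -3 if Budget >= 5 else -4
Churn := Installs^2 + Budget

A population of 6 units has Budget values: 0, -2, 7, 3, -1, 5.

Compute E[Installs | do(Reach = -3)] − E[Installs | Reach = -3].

4

Under do(Reach=-3), Reach's equation is replaced by Reach=-3 for every unit. Per-unit Installs: 9, 11, 2, 6, 10, 4. Mean = 7.
Conditioning on Reach=-3 selects the 2 unit(s) with Budget ∈ {7, 5}. Their Installs values: 2, 4. Mean = 3.
Difference = 7 − 3 = 4.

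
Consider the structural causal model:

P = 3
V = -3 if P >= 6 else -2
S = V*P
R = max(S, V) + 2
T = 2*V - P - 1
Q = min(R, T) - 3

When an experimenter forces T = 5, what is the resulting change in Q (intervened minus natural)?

8

The intervention breaks the incoming arrows to T: T = 2*V - P - 1 no longer applies, and T = 5.
V = -3 if P >= 6 else -2  [with P=3]  = -2
S = V*P  [with V=-2, P=3]  = -6
R = max(S, V) + 2  [with S=-6, V=-2]  = 0
Q = min(R, T) - 3  [with R=0, T=5]  = -3
Without intervention: V = -3 if P >= 6 else -2  [with P=3]  = -2; S = V*P  [with V=-2, P=3]  = -6; R = max(S, V) + 2  [with S=-6, V=-2]  = 0; T = 2*V - P - 1  [with V=-2, P=3]  = -8; Q = min(R, T) - 3  [with R=0, T=-8]  = -11.
Change = -3 − (-11) = 8.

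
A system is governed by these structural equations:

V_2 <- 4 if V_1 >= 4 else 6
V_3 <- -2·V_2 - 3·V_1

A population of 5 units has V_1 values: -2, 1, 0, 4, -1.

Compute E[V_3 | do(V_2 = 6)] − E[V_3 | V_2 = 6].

Under do(V_2=6), V_2's equation is replaced by V_2=6 for every unit. Per-unit V_3: -6, -15, -12, -24, -9. Mean = -13.2.
Observing V_2=6 restricts to units where V_2's equation naturally yields 6: V_1 ∈ {-2, 1, 0, -1}. In that subpopulation V_3 = -6, -15, -12, -9, mean -10.5.
Difference = -13.2 − (-10.5) = -2.7.

-2.7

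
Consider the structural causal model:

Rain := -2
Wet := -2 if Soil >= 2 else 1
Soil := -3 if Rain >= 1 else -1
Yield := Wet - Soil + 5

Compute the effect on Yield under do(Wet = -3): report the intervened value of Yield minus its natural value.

-4

The intervention breaks the incoming arrows to Wet: Wet := -2 if Soil >= 2 else 1 no longer applies, and Wet = -3.
Soil = -3 if Rain >= 1 else -1  [with Rain=-2]  = -1
Yield = Wet - Soil + 5  [with Wet=-3, Soil=-1]  = 3
Without intervention: Soil = -3 if Rain >= 1 else -1  [with Rain=-2]  = -1; Wet = -2 if Soil >= 2 else 1  [with Soil=-1]  = 1; Yield = Wet - Soil + 5  [with Wet=1, Soil=-1]  = 7.
Change = 3 − 7 = -4.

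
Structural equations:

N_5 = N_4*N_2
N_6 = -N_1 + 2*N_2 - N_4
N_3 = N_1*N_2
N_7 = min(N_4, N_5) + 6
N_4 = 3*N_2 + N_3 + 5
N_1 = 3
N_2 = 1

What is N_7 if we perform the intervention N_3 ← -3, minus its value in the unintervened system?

-6

The intervention breaks the incoming arrows to N_3: N_3 = N_1*N_2 no longer applies, and N_3 = -3.
N_4 = 3*N_2 + N_3 + 5  [with N_2=1, N_3=-3]  = 5
N_5 = N_4*N_2  [with N_4=5, N_2=1]  = 5
N_7 = min(N_4, N_5) + 6  [with N_4=5, N_5=5]  = 11
Without intervention: N_3 = N_1*N_2  [with N_1=3, N_2=1]  = 3; N_4 = 3*N_2 + N_3 + 5  [with N_2=1, N_3=3]  = 11; N_5 = N_4*N_2  [with N_4=11, N_2=1]  = 11; N_7 = min(N_4, N_5) + 6  [with N_4=11, N_5=11]  = 17.
Change = 11 − 17 = -6.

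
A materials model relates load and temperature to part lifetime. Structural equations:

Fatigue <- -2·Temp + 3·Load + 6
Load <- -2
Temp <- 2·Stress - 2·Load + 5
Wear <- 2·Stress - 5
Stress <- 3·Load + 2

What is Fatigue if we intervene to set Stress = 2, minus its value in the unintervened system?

do(Stress=2) replaces the equation Stress <- 3·Load + 2 with the constant Stress = 2.
Temp = 2·Stress - 2·Load + 5  [with Stress=2, Load=-2]  = 13
Fatigue = -2·Temp + 3·Load + 6  [with Temp=13, Load=-2]  = -26
Without intervention: Stress = 3·Load + 2  [with Load=-2]  = -4; Temp = 2·Stress - 2·Load + 5  [with Stress=-4, Load=-2]  = 1; Fatigue = -2·Temp + 3·Load + 6  [with Temp=1, Load=-2]  = -2.
Change = -26 − (-2) = -24.

-24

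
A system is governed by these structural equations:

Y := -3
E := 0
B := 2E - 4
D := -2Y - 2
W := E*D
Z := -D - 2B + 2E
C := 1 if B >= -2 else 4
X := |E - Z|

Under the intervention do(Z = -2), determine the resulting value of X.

Intervening sets Z = -2 and removes its equation (Z := -D - 2B + 2E).
X = |E - Z|  [with E=0, Z=-2]  = 2

2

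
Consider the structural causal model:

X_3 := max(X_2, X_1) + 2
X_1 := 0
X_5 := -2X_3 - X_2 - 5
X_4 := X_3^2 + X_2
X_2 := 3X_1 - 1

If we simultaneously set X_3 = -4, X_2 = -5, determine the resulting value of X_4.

The joint intervention fixes X_3 = -4, X_2 = -5, removing each variable's own equation.
X_4 = X_3^2 + X_2  [with X_3=-4, X_2=-5]  = 11

11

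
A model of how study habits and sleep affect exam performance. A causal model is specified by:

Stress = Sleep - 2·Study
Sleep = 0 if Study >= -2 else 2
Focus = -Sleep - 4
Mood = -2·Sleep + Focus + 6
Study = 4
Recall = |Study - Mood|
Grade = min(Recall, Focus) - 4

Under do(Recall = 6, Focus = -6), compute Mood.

0

Setting Recall = 6, Focus = -6 by intervention discards those variables' equations.
Sleep = 0 if Study >= -2 else 2  [with Study=4]  = 0
Mood = -2·Sleep + Focus + 6  [with Sleep=0, Focus=-6]  = 0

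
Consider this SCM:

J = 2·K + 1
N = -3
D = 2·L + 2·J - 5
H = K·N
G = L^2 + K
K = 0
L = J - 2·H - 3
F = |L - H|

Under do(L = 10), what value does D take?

The intervention breaks the incoming arrows to L: L = J - 2·H - 3 no longer applies, and L = 10.
J = 2·K + 1  [with K=0]  = 1
D = 2·L + 2·J - 5  [with L=10, J=1]  = 17

17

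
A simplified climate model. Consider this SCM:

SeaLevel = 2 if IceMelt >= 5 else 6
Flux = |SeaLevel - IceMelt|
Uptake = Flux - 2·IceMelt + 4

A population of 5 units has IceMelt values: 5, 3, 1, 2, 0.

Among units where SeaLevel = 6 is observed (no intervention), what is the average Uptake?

E[Uptake|SeaLevel=6] averages over only the 4 units with SeaLevel=6 (IceMelt = 3, 1, 2, 0): Uptake = 1, 7, 4, 10, mean 5.5.

5.5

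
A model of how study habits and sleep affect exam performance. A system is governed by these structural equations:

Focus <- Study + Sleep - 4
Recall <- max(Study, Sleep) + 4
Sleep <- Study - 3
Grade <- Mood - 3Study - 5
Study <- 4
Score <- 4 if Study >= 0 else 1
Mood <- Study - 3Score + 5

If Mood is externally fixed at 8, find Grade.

Under do(Mood=8), the mechanism Mood <- Study - 3Score + 5 is discarded; Mood is fixed at 8.
Grade = Mood - 3Study - 5  [with Mood=8, Study=4]  = -9

-9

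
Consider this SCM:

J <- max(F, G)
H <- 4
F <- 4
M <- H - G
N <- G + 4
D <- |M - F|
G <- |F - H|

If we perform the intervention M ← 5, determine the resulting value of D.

1

Under do(M=5), the mechanism M <- H - G is discarded; M is fixed at 5.
D = |M - F|  [with M=5, F=4]  = 1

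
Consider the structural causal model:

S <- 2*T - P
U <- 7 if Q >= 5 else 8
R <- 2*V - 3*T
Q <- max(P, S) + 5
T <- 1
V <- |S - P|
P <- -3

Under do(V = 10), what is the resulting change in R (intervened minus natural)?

Intervening sets V = 10 and removes its equation (V <- |S - P|).
R = 2*V - 3*T  [with V=10, T=1]  = 17
Without intervention: S = 2*T - P  [with T=1, P=-3]  = 5; V = |S - P|  [with S=5, P=-3]  = 8; R = 2*V - 3*T  [with V=8, T=1]  = 13.
Change = 17 − 13 = 4.

4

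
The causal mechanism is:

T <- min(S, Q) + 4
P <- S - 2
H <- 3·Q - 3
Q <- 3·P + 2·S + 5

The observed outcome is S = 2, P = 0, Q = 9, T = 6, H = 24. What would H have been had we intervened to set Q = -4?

do(Q=-4) replaces the equation Q <- 3·P + 2·S + 5 with the constant Q = -4.
H = 3·Q - 3  [with Q=-4]  = -15

-15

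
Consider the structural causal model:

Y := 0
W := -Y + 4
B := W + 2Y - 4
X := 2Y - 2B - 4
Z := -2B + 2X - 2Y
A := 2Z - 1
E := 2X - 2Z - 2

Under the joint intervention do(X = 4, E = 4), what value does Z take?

Setting X = 4, E = 4 by intervention discards those variables' equations.
W = -Y + 4  [with Y=0]  = 4
B = W + 2Y - 4  [with W=4, Y=0]  = 0
Z = -2B + 2X - 2Y  [with B=0, X=4, Y=0]  = 8

8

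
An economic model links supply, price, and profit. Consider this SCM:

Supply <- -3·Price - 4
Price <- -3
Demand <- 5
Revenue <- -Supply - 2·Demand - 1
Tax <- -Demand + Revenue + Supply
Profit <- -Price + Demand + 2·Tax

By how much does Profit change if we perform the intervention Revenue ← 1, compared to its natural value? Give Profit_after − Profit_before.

34

Under do(Revenue=1), the mechanism Revenue <- -Supply - 2·Demand - 1 is discarded; Revenue is fixed at 1.
Supply = -3·Price - 4  [with Price=-3]  = 5
Tax = -Demand + Revenue + Supply  [with Demand=5, Revenue=1, Supply=5]  = 1
Profit = -Price + Demand + 2·Tax  [with Price=-3, Demand=5, Tax=1]  = 10
Without intervention: Supply = -3·Price - 4  [with Price=-3]  = 5; Revenue = -Supply - 2·Demand - 1  [with Supply=5, Demand=5]  = -16; Tax = -Demand + Revenue + Supply  [with Demand=5, Revenue=-16, Supply=5]  = -16; Profit = -Price + Demand + 2·Tax  [with Price=-3, Demand=5, Tax=-16]  = -24.
Change = 10 − (-24) = 34.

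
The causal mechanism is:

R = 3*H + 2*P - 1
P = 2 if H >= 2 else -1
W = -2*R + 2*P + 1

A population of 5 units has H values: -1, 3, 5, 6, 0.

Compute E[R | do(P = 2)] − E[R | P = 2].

Every unit gets P=2 under the intervention. R values become 0, 12, 18, 21, 3; E[R|do(P=2)] = 10.8.
Conditioning on P=2 selects the 3 unit(s) with H ∈ {3, 5, 6}. Their R values: 12, 18, 21. Mean = 17.
Difference = 10.8 − 17 = -6.2.

-6.2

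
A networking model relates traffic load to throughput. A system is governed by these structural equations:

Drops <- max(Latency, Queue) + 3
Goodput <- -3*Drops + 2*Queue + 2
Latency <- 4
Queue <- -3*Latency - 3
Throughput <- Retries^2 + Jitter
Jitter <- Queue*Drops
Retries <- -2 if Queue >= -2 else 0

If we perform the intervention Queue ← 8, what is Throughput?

92

Under do(Queue=8), the mechanism Queue <- -3*Latency - 3 is discarded; Queue is fixed at 8.
Drops = max(Latency, Queue) + 3  [with Latency=4, Queue=8]  = 11
Retries = -2 if Queue >= -2 else 0  [with Queue=8]  = -2
Jitter = Queue*Drops  [with Queue=8, Drops=11]  = 88
Throughput = Retries^2 + Jitter  [with Retries=-2, Jitter=88]  = 92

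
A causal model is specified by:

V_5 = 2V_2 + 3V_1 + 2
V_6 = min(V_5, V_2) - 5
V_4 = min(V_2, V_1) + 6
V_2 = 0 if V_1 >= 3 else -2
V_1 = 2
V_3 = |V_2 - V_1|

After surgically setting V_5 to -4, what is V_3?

4

do(V_5=-4) replaces the equation V_5 = 2V_2 + 3V_1 + 2 with the constant V_5 = -4.
V_3 is not downstream of the intervention, so its value is determined by the original equations.
V_2 = 0 if V_1 >= 3 else -2  [with V_1=2]  = -2
V_3 = |V_2 - V_1|  [with V_2=-2, V_1=2]  = 4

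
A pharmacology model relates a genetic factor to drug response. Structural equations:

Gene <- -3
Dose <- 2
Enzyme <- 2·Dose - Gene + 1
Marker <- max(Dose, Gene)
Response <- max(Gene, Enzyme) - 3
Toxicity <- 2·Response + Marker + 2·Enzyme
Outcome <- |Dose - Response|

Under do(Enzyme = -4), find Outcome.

8

The intervention breaks the incoming arrows to Enzyme: Enzyme <- 2·Dose - Gene + 1 no longer applies, and Enzyme = -4.
Response = max(Gene, Enzyme) - 3  [with Gene=-3, Enzyme=-4]  = -6
Outcome = |Dose - Response|  [with Dose=2, Response=-6]  = 8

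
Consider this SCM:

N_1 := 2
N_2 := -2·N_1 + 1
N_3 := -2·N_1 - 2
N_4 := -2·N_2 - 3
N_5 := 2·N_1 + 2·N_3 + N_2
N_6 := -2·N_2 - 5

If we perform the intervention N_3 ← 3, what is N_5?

7

do(N_3=3) replaces the equation N_3 := -2·N_1 - 2 with the constant N_3 = 3.
N_2 = -2·N_1 + 1  [with N_1=2]  = -3
N_5 = 2·N_1 + 2·N_3 + N_2  [with N_1=2, N_3=3, N_2=-3]  = 7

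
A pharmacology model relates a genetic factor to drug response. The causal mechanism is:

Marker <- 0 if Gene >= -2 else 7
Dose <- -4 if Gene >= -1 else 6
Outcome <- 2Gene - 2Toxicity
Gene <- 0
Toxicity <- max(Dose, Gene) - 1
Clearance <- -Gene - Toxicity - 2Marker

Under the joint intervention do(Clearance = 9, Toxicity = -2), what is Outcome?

4

Setting Clearance = 9, Toxicity = -2 by intervention discards those variables' equations.
Outcome = 2Gene - 2Toxicity  [with Gene=0, Toxicity=-2]  = 4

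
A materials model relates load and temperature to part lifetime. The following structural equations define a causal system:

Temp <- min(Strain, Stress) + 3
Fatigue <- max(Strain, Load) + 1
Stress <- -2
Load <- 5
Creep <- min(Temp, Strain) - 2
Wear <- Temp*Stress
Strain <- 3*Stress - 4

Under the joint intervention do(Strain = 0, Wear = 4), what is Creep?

The joint intervention fixes Strain = 0, Wear = 4, removing each variable's own equation.
Temp = min(Strain, Stress) + 3  [with Strain=0, Stress=-2]  = 1
Creep = min(Temp, Strain) - 2  [with Temp=1, Strain=0]  = -2

-2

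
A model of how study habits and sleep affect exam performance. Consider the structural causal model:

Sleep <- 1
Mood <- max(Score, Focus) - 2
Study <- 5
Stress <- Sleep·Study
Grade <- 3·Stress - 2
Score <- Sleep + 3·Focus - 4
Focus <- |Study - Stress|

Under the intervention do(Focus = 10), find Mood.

Under do(Focus=10), the mechanism Focus <- |Study - Stress| is discarded; Focus is fixed at 10.
Score = Sleep + 3·Focus - 4  [with Sleep=1, Focus=10]  = 27
Mood = max(Score, Focus) - 2  [with Score=27, Focus=10]  = 25

25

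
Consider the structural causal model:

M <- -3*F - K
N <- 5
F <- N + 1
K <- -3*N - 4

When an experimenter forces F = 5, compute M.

4

Under do(F=5), the mechanism F <- N + 1 is discarded; F is fixed at 5.
K = -3*N - 4  [with N=5]  = -19
M = -3*F - K  [with F=5, K=-19]  = 4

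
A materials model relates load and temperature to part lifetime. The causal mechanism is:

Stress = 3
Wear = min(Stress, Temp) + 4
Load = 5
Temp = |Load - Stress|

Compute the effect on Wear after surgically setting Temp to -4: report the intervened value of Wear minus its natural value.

The intervention breaks the incoming arrows to Temp: Temp = |Load - Stress| no longer applies, and Temp = -4.
Wear = min(Stress, Temp) + 4  [with Stress=3, Temp=-4]  = 0
Without intervention: Temp = |Load - Stress|  [with Load=5, Stress=3]  = 2; Wear = min(Stress, Temp) + 4  [with Stress=3, Temp=2]  = 6.
Change = 0 − 6 = -6.

-6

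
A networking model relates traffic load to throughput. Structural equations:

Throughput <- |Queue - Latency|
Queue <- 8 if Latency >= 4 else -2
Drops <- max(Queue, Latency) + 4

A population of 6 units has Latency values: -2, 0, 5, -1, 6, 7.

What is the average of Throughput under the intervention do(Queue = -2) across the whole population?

Under do(Queue=-2), Queue's equation is replaced by Queue=-2 for every unit. Per-unit Throughput: 0, 2, 7, 1, 8, 9. Mean = 4.5.

4.5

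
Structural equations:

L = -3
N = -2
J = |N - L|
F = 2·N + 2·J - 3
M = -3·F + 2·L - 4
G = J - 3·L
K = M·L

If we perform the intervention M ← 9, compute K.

Under do(M=9), the mechanism M = -3·F + 2·L - 4 is discarded; M is fixed at 9.
K = M·L  [with M=9, L=-3]  = -27

-27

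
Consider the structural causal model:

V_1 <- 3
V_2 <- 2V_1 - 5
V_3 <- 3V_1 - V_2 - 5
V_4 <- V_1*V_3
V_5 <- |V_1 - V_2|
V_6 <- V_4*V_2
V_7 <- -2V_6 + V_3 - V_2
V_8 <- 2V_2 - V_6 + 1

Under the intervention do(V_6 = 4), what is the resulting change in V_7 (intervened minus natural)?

Intervening sets V_6 = 4 and removes its equation (V_6 <- V_4*V_2).
V_2 = 2V_1 - 5  [with V_1=3]  = 1
V_3 = 3V_1 - V_2 - 5  [with V_1=3, V_2=1]  = 3
V_7 = -2V_6 + V_3 - V_2  [with V_6=4, V_3=3, V_2=1]  = -6
Without intervention: V_2 = 2V_1 - 5  [with V_1=3]  = 1; V_3 = 3V_1 - V_2 - 5  [with V_1=3, V_2=1]  = 3; V_4 = V_1*V_3  [with V_1=3, V_3=3]  = 9; V_6 = V_4*V_2  [with V_4=9, V_2=1]  = 9; V_7 = -2V_6 + V_3 - V_2  [with V_6=9, V_3=3, V_2=1]  = -16.
Change = -6 − (-16) = 10.

10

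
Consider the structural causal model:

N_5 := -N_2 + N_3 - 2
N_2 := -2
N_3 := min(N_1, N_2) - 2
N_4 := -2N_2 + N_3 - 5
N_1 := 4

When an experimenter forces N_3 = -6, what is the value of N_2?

-2

Under do(N_3=-6), the mechanism N_3 := min(N_1, N_2) - 2 is discarded; N_3 is fixed at -6.
Since N_2 is not a descendant of the intervened variable, it is unaffected.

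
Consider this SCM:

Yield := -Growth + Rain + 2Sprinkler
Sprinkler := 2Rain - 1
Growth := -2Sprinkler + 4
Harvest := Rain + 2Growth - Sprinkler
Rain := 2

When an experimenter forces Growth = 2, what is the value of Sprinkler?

3

Under do(Growth=2), the mechanism Growth := -2Sprinkler + 4 is discarded; Growth is fixed at 2.
Since Sprinkler is not a descendant of the intervened variable, it is unaffected.
Sprinkler = 2Rain - 1  [with Rain=2]  = 3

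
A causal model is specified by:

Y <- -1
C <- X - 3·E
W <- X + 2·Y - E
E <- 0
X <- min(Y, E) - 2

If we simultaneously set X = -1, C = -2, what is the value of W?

The joint intervention fixes X = -1, C = -2, removing each variable's own equation.
W = X + 2·Y - E  [with X=-1, Y=-1, E=0]  = -3

-3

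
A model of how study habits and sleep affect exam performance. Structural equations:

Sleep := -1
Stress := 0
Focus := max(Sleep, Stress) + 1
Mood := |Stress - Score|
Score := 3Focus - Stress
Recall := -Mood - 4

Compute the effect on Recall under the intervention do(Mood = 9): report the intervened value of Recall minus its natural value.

The intervention breaks the incoming arrows to Mood: Mood := |Stress - Score| no longer applies, and Mood = 9.
Recall = -Mood - 4  [with Mood=9]  = -13
Without intervention: Focus = max(Sleep, Stress) + 1  [with Sleep=-1, Stress=0]  = 1; Score = 3Focus - Stress  [with Focus=1, Stress=0]  = 3; Mood = |Stress - Score|  [with Stress=0, Score=3]  = 3; Recall = -Mood - 4  [with Mood=3]  = -7.
Change = -13 − (-7) = -6.

-6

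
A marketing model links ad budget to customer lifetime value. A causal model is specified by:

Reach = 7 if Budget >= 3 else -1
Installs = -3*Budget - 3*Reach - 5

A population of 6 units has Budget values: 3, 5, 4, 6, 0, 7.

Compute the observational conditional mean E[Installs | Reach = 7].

-41

Conditioning on Reach=7 selects the 5 unit(s) with Budget ∈ {3, 5, 4, 6, 7}. Their Installs values: -35, -41, -38, -44, -47. Mean = -41.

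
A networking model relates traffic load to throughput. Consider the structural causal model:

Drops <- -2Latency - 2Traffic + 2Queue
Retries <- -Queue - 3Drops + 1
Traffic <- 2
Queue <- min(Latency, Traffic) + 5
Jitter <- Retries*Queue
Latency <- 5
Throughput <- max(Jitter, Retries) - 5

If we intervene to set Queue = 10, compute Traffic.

Under do(Queue=10), the mechanism Queue <- min(Latency, Traffic) + 5 is discarded; Queue is fixed at 10.
Traffic is not downstream of the intervention, so its value is determined by the original equations.

2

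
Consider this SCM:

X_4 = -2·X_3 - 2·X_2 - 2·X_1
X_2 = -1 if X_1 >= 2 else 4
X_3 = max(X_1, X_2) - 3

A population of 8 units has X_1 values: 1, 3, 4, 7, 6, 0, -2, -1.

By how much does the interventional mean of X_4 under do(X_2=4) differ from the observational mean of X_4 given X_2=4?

-6.75

Every unit gets X_2=4 under the intervention. X_4 values become -12, -16, -18, -30, -26, -10, -6, -8; E[X_4|do(X_2=4)] = -15.75.
Conditioning on X_2=4 selects the 4 unit(s) with X_1 ∈ {1, 0, -2, -1}. Their X_4 values: -12, -10, -6, -8. Mean = -9.
Difference = -15.75 − (-9) = -6.75.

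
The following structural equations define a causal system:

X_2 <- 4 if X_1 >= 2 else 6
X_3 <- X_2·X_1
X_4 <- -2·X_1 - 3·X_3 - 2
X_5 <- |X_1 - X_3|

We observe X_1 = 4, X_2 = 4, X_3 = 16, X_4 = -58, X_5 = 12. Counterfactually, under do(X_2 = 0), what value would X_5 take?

do(X_2=0) replaces the equation X_2 <- 4 if X_1 >= 2 else 6 with the constant X_2 = 0.
X_3 = X_2·X_1  [with X_2=0, X_1=4]  = 0
X_5 = |X_1 - X_3|  [with X_1=4, X_3=0]  = 4

4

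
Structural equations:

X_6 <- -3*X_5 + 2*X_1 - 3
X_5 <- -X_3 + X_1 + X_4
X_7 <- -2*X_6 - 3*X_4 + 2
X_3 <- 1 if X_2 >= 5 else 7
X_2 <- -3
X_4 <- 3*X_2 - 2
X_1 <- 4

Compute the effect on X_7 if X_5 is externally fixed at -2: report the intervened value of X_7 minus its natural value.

72

Under do(X_5=-2), the mechanism X_5 <- -X_3 + X_1 + X_4 is discarded; X_5 is fixed at -2.
X_4 = 3*X_2 - 2  [with X_2=-3]  = -11
X_6 = -3*X_5 + 2*X_1 - 3  [with X_5=-2, X_1=4]  = 11
X_7 = -2*X_6 - 3*X_4 + 2  [with X_6=11, X_4=-11]  = 13
Without intervention: X_3 = 1 if X_2 >= 5 else 7  [with X_2=-3]  = 7; X_4 = 3*X_2 - 2  [with X_2=-3]  = -11; X_5 = -X_3 + X_1 + X_4  [with X_3=7, X_1=4, X_4=-11]  = -14; X_6 = -3*X_5 + 2*X_1 - 3  [with X_5=-14, X_1=4]  = 47; X_7 = -2*X_6 - 3*X_4 + 2  [with X_6=47, X_4=-11]  = -59.
Change = 13 − (-59) = 72.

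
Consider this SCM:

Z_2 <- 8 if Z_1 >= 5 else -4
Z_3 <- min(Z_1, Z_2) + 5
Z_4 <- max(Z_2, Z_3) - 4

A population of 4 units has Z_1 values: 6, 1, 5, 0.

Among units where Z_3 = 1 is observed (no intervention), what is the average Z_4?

-3

Conditioning on Z_3=1 selects the 2 unit(s) with Z_1 ∈ {1, 0}. Their Z_4 values: -3, -3. Mean = -3.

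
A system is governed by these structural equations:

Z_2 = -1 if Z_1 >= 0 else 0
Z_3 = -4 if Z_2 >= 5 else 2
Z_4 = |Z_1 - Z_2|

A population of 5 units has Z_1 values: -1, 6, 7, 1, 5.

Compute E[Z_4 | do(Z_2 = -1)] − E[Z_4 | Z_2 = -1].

do(Z_2=-1) breaks Z_2's dependence on Z_1. With Z_2=-1 fixed, Z_4 across the units is 0, 7, 8, 2, 6, mean 4.6.
E[Z_4|Z_2=-1] averages over only the 4 units with Z_2=-1 (Z_1 = 6, 7, 1, 5): Z_4 = 7, 8, 2, 6, mean 5.75.
Difference = 4.6 − 5.75 = -1.15.

-1.15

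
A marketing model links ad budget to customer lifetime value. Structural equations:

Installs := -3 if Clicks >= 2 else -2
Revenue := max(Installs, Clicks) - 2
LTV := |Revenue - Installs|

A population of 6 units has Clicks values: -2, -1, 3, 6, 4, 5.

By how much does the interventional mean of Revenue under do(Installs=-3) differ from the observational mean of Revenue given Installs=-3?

The intervention sets Installs=-3 in all 6 units regardless of Clicks. Recomputing Revenue per unit gives -4, -3, 1, 4, 2, 3; average 0.5.
Observing Installs=-3 restricts to units where Installs's equation naturally yields -3: Clicks ∈ {3, 6, 4, 5}. In that subpopulation Revenue = 1, 4, 2, 3, mean 2.5.
Difference = 0.5 − 2.5 = -2.

-2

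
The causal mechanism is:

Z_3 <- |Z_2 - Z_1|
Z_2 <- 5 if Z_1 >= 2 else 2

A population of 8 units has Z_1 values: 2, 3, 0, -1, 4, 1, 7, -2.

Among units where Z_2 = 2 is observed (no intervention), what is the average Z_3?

E[Z_3|Z_2=2] averages over only the 4 units with Z_2=2 (Z_1 = 0, -1, 1, -2): Z_3 = 2, 3, 1, 4, mean 2.5.

2.5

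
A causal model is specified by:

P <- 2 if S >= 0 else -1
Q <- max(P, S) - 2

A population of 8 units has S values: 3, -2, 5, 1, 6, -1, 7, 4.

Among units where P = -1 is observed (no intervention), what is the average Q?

Conditioning on P=-1 selects the 2 unit(s) with S ∈ {-2, -1}. Their Q values: -3, -3. Mean = -3.

-3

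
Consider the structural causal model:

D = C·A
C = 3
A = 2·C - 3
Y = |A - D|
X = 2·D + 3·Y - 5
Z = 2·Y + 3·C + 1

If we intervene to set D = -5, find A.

3

Under do(D=-5), the mechanism D = C·A is discarded; D is fixed at -5.
Since A is not a descendant of the intervened variable, it is unaffected.
A = 2·C - 3  [with C=3]  = 3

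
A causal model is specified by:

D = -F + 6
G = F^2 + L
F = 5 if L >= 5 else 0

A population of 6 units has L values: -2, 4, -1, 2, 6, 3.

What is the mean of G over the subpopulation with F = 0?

Conditioning on F=0 selects the 5 unit(s) with L ∈ {-2, 4, -1, 2, 3}. Their G values: -2, 4, -1, 2, 3. Mean = 1.2.

1.2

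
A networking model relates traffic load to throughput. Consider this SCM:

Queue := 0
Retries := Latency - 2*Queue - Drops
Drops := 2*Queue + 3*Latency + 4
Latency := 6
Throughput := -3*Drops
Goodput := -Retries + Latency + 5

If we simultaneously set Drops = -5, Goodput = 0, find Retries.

Setting Drops = -5, Goodput = 0 by intervention discards those variables' equations.
Retries = Latency - 2*Queue - Drops  [with Latency=6, Queue=0, Drops=-5]  = 11

11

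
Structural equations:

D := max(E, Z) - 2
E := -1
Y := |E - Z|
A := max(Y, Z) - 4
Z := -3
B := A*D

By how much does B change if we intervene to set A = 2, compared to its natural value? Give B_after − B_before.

-12

Under do(A=2), the mechanism A := max(Y, Z) - 4 is discarded; A is fixed at 2.
D = max(E, Z) - 2  [with E=-1, Z=-3]  = -3
B = A*D  [with A=2, D=-3]  = -6
Without intervention: Y = |E - Z|  [with E=-1, Z=-3]  = 2; A = max(Y, Z) - 4  [with Y=2, Z=-3]  = -2; D = max(E, Z) - 2  [with E=-1, Z=-3]  = -3; B = A*D  [with A=-2, D=-3]  = 6.
Change = -6 − 6 = -12.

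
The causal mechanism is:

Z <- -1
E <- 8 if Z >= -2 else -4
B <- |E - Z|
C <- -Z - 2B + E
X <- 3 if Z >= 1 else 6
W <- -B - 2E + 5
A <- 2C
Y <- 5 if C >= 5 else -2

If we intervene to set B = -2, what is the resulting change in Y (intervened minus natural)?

The intervention breaks the incoming arrows to B: B <- |E - Z| no longer applies, and B = -2.
E = 8 if Z >= -2 else -4  [with Z=-1]  = 8
C = -Z - 2B + E  [with Z=-1, B=-2, E=8]  = 13
Y = 5 if C >= 5 else -2  [with C=13]  = 5
Without intervention: E = 8 if Z >= -2 else -4  [with Z=-1]  = 8; B = |E - Z|  [with E=8, Z=-1]  = 9; C = -Z - 2B + E  [with Z=-1, B=9, E=8]  = -9; Y = 5 if C >= 5 else -2  [with C=-9]  = -2.
Change = 5 − (-2) = 7.

7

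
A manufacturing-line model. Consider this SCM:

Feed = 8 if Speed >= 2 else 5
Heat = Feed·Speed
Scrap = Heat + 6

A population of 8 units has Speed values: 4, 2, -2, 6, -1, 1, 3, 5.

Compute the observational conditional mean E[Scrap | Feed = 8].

38

Observing Feed=8 restricts to units where Feed's equation naturally yields 8: Speed ∈ {4, 2, 6, 3, 5}. In that subpopulation Scrap = 38, 22, 54, 30, 46, mean 38.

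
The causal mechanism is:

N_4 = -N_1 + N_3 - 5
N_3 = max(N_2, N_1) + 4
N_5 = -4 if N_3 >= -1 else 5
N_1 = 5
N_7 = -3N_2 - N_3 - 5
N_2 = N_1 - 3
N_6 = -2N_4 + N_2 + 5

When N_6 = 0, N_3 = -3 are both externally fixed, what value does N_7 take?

-8

Under do(N_6 = 0, N_3 = -3), each intervened variable's structural equation is replaced by its fixed value.
N_2 = N_1 - 3  [with N_1=5]  = 2
N_7 = -3N_2 - N_3 - 5  [with N_2=2, N_3=-3]  = -8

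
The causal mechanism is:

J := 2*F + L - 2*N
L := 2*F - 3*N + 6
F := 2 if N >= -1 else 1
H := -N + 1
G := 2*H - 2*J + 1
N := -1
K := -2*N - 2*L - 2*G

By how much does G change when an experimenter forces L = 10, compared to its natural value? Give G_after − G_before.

6

The intervention breaks the incoming arrows to L: L := 2*F - 3*N + 6 no longer applies, and L = 10.
F = 2 if N >= -1 else 1  [with N=-1]  = 2
J = 2*F + L - 2*N  [with F=2, L=10, N=-1]  = 16
H = -N + 1  [with N=-1]  = 2
G = 2*H - 2*J + 1  [with H=2, J=16]  = -27
Without intervention: F = 2 if N >= -1 else 1  [with N=-1]  = 2; L = 2*F - 3*N + 6  [with F=2, N=-1]  = 13; J = 2*F + L - 2*N  [with F=2, L=13, N=-1]  = 19; H = -N + 1  [with N=-1]  = 2; G = 2*H - 2*J + 1  [with H=2, J=19]  = -33.
Change = -27 − (-33) = 6.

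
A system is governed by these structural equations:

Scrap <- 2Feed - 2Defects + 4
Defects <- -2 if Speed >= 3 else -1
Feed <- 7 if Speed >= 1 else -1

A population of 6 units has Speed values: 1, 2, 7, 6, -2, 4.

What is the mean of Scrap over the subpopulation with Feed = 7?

E[Scrap|Feed=7] averages over only the 5 units with Feed=7 (Speed = 1, 2, 7, 6, 4): Scrap = 20, 20, 22, 22, 22, mean 21.2.

21.2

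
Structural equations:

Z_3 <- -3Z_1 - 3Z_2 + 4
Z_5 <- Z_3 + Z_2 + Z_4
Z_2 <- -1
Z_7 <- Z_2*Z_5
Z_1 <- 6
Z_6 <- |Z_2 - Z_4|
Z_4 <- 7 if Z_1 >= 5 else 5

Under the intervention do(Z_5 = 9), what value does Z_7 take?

Under do(Z_5=9), the mechanism Z_5 <- Z_3 + Z_2 + Z_4 is discarded; Z_5 is fixed at 9.
Z_7 = Z_2*Z_5  [with Z_2=-1, Z_5=9]  = -9

-9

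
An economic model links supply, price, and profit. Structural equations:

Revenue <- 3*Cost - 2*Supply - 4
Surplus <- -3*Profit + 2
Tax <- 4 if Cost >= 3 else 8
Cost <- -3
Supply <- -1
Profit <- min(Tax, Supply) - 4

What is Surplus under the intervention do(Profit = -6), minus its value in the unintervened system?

The intervention breaks the incoming arrows to Profit: Profit <- min(Tax, Supply) - 4 no longer applies, and Profit = -6.
Surplus = -3*Profit + 2  [with Profit=-6]  = 20
Without intervention: Tax = 4 if Cost >= 3 else 8  [with Cost=-3]  = 8; Profit = min(Tax, Supply) - 4  [with Tax=8, Supply=-1]  = -5; Surplus = -3*Profit + 2  [with Profit=-5]  = 17.
Change = 20 − 17 = 3.

3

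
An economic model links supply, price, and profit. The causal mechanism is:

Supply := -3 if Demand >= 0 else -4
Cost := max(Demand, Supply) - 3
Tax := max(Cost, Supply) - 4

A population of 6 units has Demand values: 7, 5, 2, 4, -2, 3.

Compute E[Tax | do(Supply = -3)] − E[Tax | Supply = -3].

do(Supply=-3) breaks Supply's dependence on Demand. With Supply=-3 fixed, Tax across the units is 0, -2, -5, -3, -7, -4, mean -3.5.
Conditioning on Supply=-3 selects the 5 unit(s) with Demand ∈ {7, 5, 2, 4, 3}. Their Tax values: 0, -2, -5, -3, -4. Mean = -2.8.
Difference = -3.5 − (-2.8) = -0.7.

-0.7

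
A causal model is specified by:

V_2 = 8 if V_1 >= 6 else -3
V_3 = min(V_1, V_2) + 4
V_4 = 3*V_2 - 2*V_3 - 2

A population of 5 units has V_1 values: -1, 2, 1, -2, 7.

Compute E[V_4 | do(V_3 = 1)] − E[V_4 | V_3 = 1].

6.6

do(V_3=1) breaks V_3's dependence on V_1. With V_3=1 fixed, V_4 across the units is -13, -13, -13, -13, 20, mean -6.4.
Conditioning on V_3=1 selects the 4 unit(s) with V_1 ∈ {-1, 2, 1, -2}. Their V_4 values: -13, -13, -13, -13. Mean = -13.
Difference = -6.4 − (-13) = 6.6.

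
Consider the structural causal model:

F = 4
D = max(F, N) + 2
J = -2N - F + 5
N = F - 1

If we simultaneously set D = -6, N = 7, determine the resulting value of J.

-13

Setting D = -6, N = 7 by intervention discards those variables' equations.
J = -2N - F + 5  [with N=7, F=4]  = -13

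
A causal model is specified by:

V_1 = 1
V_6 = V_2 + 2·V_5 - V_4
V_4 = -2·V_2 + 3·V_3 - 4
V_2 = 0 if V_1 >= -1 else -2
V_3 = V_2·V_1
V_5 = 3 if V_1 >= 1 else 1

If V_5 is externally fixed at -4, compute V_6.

-4

The intervention breaks the incoming arrows to V_5: V_5 = 3 if V_1 >= 1 else 1 no longer applies, and V_5 = -4.
V_2 = 0 if V_1 >= -1 else -2  [with V_1=1]  = 0
V_3 = V_2·V_1  [with V_2=0, V_1=1]  = 0
V_4 = -2·V_2 + 3·V_3 - 4  [with V_2=0, V_3=0]  = -4
V_6 = V_2 + 2·V_5 - V_4  [with V_2=0, V_5=-4, V_4=-4]  = -4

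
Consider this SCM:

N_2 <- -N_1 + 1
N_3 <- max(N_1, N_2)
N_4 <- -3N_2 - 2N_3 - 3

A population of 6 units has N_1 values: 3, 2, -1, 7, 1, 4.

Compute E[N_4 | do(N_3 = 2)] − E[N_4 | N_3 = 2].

The intervention sets N_3=2 in all 6 units regardless of N_1. Recomputing N_4 per unit gives -1, -4, -13, 11, -7, 2; average -2.
Observing N_3=2 restricts to units where N_3's equation naturally yields 2: N_1 ∈ {2, -1}. In that subpopulation N_4 = -4, -13, mean -8.5.
Difference = -2 − (-8.5) = 6.5.

6.5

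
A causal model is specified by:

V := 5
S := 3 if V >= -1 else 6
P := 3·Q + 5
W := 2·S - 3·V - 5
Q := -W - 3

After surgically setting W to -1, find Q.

The intervention breaks the incoming arrows to W: W := 2·S - 3·V - 5 no longer applies, and W = -1.
Q = -W - 3  [with W=-1]  = -2

-2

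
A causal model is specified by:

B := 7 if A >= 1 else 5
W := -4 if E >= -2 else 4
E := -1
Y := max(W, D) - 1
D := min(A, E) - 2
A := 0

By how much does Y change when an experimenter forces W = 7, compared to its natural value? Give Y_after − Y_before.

10

The intervention breaks the incoming arrows to W: W := -4 if E >= -2 else 4 no longer applies, and W = 7.
D = min(A, E) - 2  [with A=0, E=-1]  = -3
Y = max(W, D) - 1  [with W=7, D=-3]  = 6
Without intervention: D = min(A, E) - 2  [with A=0, E=-1]  = -3; W = -4 if E >= -2 else 4  [with E=-1]  = -4; Y = max(W, D) - 1  [with W=-4, D=-3]  = -4.
Change = 6 − (-4) = 10.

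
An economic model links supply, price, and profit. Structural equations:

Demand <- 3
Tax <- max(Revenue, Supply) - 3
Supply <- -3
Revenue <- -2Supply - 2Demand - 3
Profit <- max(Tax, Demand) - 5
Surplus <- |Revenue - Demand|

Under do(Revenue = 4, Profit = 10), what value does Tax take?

1

The joint intervention fixes Revenue = 4, Profit = 10, removing each variable's own equation.
Tax = max(Revenue, Supply) - 3  [with Revenue=4, Supply=-3]  = 1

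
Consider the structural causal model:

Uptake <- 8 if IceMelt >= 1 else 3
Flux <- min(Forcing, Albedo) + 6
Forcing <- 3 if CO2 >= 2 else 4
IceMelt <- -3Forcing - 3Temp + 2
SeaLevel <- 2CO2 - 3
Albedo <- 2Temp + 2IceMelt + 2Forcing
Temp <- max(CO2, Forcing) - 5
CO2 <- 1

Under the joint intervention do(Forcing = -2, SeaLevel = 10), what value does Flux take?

Setting Forcing = -2, SeaLevel = 10 by intervention discards those variables' equations.
Temp = max(CO2, Forcing) - 5  [with CO2=1, Forcing=-2]  = -4
IceMelt = -3Forcing - 3Temp + 2  [with Forcing=-2, Temp=-4]  = 20
Albedo = 2Temp + 2IceMelt + 2Forcing  [with Temp=-4, IceMelt=20, Forcing=-2]  = 28
Flux = min(Forcing, Albedo) + 6  [with Forcing=-2, Albedo=28]  = 4

4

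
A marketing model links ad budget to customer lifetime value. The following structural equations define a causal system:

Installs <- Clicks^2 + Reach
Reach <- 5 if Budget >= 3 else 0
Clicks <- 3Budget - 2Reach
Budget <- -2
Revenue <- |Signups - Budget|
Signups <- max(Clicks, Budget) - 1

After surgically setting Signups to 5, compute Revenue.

7

The intervention breaks the incoming arrows to Signups: Signups <- max(Clicks, Budget) - 1 no longer applies, and Signups = 5.
Revenue = |Signups - Budget|  [with Signups=5, Budget=-2]  = 7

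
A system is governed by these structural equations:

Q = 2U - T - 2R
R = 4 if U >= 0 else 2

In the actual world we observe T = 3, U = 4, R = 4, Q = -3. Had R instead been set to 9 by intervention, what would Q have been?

-13

The intervention breaks the incoming arrows to R: R = 4 if U >= 0 else 2 no longer applies, and R = 9.
Q = 2U - T - 2R  [with U=4, T=3, R=9]  = -13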